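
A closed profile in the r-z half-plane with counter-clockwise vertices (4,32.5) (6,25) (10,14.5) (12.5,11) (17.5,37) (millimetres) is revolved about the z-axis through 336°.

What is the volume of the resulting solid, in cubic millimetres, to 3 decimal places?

Profile (r,z), 5 vertices: (4,32.5) (6,25) (10,14.5) (12.5,11) (17.5,37)
edge 0: (4,32.5)→(6,25)  cross = 4·25 − 6·32.5 = -95.0000; (r_i+r_j)·cross = 10·-95.0000 = -950.0000
edge 1: (6,25)→(10,14.5)  cross = 6·14.5 − 10·25 = -163.0000; (r_i+r_j)·cross = 16·-163.0000 = -2608.0000
edge 2: (10,14.5)→(12.5,11)  cross = 10·11 − 12.5·14.5 = -71.2500; (r_i+r_j)·cross = 22.5·-71.2500 = -1603.1250
edge 3: (12.5,11)→(17.5,37)  cross = 12.5·37 − 17.5·11 = 270.0000; (r_i+r_j)·cross = 30·270.0000 = 8100.0000
edge 4: (17.5,37)→(4,32.5)  cross = 17.5·32.5 − 4·37 = 420.7500; (r_i+r_j)·cross = 21.5·420.7500 = 9046.1250
Σcross = 361.5000 → A = |Σcross|/2 = 180.7500 mm²
Σ(r_i+r_j)·cross = 11985.0000 → first moment M = |Σ|/6 = 1997.5000
R_c = M/A = 1997.5000/180.7500 = 11.0512 mm
θ = 336° = 5.864306 rad
V = θ·R_c·A = 5.864306·11.0512·180.7500 = 11713.952 mm³

Volume = 11713.952 mm³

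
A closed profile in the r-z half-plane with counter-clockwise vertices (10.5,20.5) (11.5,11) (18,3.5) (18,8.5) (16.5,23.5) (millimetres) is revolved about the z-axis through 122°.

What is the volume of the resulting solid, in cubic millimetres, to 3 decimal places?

Volume = 2898.068 mm³

Profile (r,z), 5 vertices: (10.5,20.5) (11.5,11) (18,3.5) (18,8.5) (16.5,23.5)
edge 0: (10.5,20.5)→(11.5,11)  cross = 10.5·11 − 11.5·20.5 = -120.2500; (r_i+r_j)·cross = 22·-120.2500 = -2645.5000
edge 1: (11.5,11)→(18,3.5)  cross = 11.5·3.5 − 18·11 = -157.7500; (r_i+r_j)·cross = 29.5·-157.7500 = -4653.6250
edge 2: (18,3.5)→(18,8.5)  cross = 18·8.5 − 18·3.5 = 90.0000; (r_i+r_j)·cross = 36·90.0000 = 3240.0000
edge 3: (18,8.5)→(16.5,23.5)  cross = 18·23.5 − 16.5·8.5 = 282.7500; (r_i+r_j)·cross = 34.5·282.7500 = 9754.8750
edge 4: (16.5,23.5)→(10.5,20.5)  cross = 16.5·20.5 − 10.5·23.5 = 91.5000; (r_i+r_j)·cross = 27·91.5000 = 2470.5000
Σcross = 186.2500 → A = |Σcross|/2 = 93.1250 mm²
Σ(r_i+r_j)·cross = 8166.2500 → first moment M = |Σ|/6 = 1361.0417
R_c = M/A = 1361.0417/93.1250 = 14.6152 mm
θ = 122° = 2.129302 rad
V = θ·R_c·A = 2.129302·14.6152·93.1250 = 2898.068 mm³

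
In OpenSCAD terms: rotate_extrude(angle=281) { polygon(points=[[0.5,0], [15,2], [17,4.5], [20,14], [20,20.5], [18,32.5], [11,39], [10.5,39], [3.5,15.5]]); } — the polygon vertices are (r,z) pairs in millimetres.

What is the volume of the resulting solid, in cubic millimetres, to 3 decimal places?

Volume = 27127.530 mm³

Profile (r,z), 9 vertices: (0.5,0) (15,2) (17,4.5) (20,14) (20,20.5) (18,32.5) (11,39) (10.5,39) (3.5,15.5)
edge 0: (0.5,0)→(15,2)  cross = 0.5·2 − 15·0 = 1.0000; (r_i+r_j)·cross = 15.5·1.0000 = 15.5000
edge 1: (15,2)→(17,4.5)  cross = 15·4.5 − 17·2 = 33.5000; (r_i+r_j)·cross = 32·33.5000 = 1072.0000
edge 2: (17,4.5)→(20,14)  cross = 17·14 − 20·4.5 = 148.0000; (r_i+r_j)·cross = 37·148.0000 = 5476.0000
edge 3: (20,14)→(20,20.5)  cross = 20·20.5 − 20·14 = 130.0000; (r_i+r_j)·cross = 40·130.0000 = 5200.0000
edge 4: (20,20.5)→(18,32.5)  cross = 20·32.5 − 18·20.5 = 281.0000; (r_i+r_j)·cross = 38·281.0000 = 10678.0000
edge 5: (18,32.5)→(11,39)  cross = 18·39 − 11·32.5 = 344.5000; (r_i+r_j)·cross = 29·344.5000 = 9990.5000
edge 6: (11,39)→(10.5,39)  cross = 11·39 − 10.5·39 = 19.5000; (r_i+r_j)·cross = 21.5·19.5000 = 419.2500
edge 7: (10.5,39)→(3.5,15.5)  cross = 10.5·15.5 − 3.5·39 = 26.2500; (r_i+r_j)·cross = 14·26.2500 = 367.5000
edge 8: (3.5,15.5)→(0.5,0)  cross = 3.5·0 − 0.5·15.5 = -7.7500; (r_i+r_j)·cross = 4·-7.7500 = -31.0000
Σcross = 976.0000 → A = |Σcross|/2 = 488.0000 mm²
Σ(r_i+r_j)·cross = 33187.7500 → first moment M = |Σ|/6 = 5531.2917
R_c = M/A = 5531.2917/488.0000 = 11.3346 mm
θ = 281° = 4.904375 rad
V = θ·R_c·A = 4.904375·11.3346·488.0000 = 27127.530 mm³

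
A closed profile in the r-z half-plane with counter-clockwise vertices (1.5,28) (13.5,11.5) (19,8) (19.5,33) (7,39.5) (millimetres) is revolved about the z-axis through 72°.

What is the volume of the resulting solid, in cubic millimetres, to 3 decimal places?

Volume = 5148.756 mm³

Profile (r,z), 5 vertices: (1.5,28) (13.5,11.5) (19,8) (19.5,33) (7,39.5)
edge 0: (1.5,28)→(13.5,11.5)  cross = 1.5·11.5 − 13.5·28 = -360.7500; (r_i+r_j)·cross = 15·-360.7500 = -5411.2500
edge 1: (13.5,11.5)→(19,8)  cross = 13.5·8 − 19·11.5 = -110.5000; (r_i+r_j)·cross = 32.5·-110.5000 = -3591.2500
edge 2: (19,8)→(19.5,33)  cross = 19·33 − 19.5·8 = 471.0000; (r_i+r_j)·cross = 38.5·471.0000 = 18133.5000
edge 3: (19.5,33)→(7,39.5)  cross = 19.5·39.5 − 7·33 = 539.2500; (r_i+r_j)·cross = 26.5·539.2500 = 14290.1250
edge 4: (7,39.5)→(1.5,28)  cross = 7·28 − 1.5·39.5 = 136.7500; (r_i+r_j)·cross = 8.5·136.7500 = 1162.3750
Σcross = 675.7500 → A = |Σcross|/2 = 337.8750 mm²
Σ(r_i+r_j)·cross = 24583.5000 → first moment M = |Σ|/6 = 4097.2500
R_c = M/A = 4097.2500/337.8750 = 12.1265 mm
θ = 72° = 1.256637 rad
V = θ·R_c·A = 1.256637·12.1265·337.8750 = 5148.756 mm³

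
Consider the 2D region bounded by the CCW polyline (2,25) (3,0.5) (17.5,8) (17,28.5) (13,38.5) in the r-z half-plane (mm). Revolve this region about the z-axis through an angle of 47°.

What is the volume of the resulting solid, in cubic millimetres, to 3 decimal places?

Volume = 3376.579 mm³

Profile (r,z), 5 vertices: (2,25) (3,0.5) (17.5,8) (17,28.5) (13,38.5)
edge 0: (2,25)→(3,0.5)  cross = 2·0.5 − 3·25 = -74.0000; (r_i+r_j)·cross = 5·-74.0000 = -370.0000
edge 1: (3,0.5)→(17.5,8)  cross = 3·8 − 17.5·0.5 = 15.2500; (r_i+r_j)·cross = 20.5·15.2500 = 312.6250
edge 2: (17.5,8)→(17,28.5)  cross = 17.5·28.5 − 17·8 = 362.7500; (r_i+r_j)·cross = 34.5·362.7500 = 12514.8750
edge 3: (17,28.5)→(13,38.5)  cross = 17·38.5 − 13·28.5 = 284.0000; (r_i+r_j)·cross = 30·284.0000 = 8520.0000
edge 4: (13,38.5)→(2,25)  cross = 13·25 − 2·38.5 = 248.0000; (r_i+r_j)·cross = 15·248.0000 = 3720.0000
Σcross = 836.0000 → A = |Σcross|/2 = 418.0000 mm²
Σ(r_i+r_j)·cross = 24697.5000 → first moment M = |Σ|/6 = 4116.2500
R_c = M/A = 4116.2500/418.0000 = 9.8475 mm
θ = 47° = 0.820305 rad
V = θ·R_c·A = 0.820305·9.8475·418.0000 = 3376.579 mm³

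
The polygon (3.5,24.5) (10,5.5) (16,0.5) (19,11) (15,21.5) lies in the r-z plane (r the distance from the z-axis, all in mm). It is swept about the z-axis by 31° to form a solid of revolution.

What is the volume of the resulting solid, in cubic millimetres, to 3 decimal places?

Profile (r,z), 5 vertices: (3.5,24.5) (10,5.5) (16,0.5) (19,11) (15,21.5)
edge 0: (3.5,24.5)→(10,5.5)  cross = 3.5·5.5 − 10·24.5 = -225.7500; (r_i+r_j)·cross = 13.5·-225.7500 = -3047.6250
edge 1: (10,5.5)→(16,0.5)  cross = 10·0.5 − 16·5.5 = -83.0000; (r_i+r_j)·cross = 26·-83.0000 = -2158.0000
edge 2: (16,0.5)→(19,11)  cross = 16·11 − 19·0.5 = 166.5000; (r_i+r_j)·cross = 35·166.5000 = 5827.5000
edge 3: (19,11)→(15,21.5)  cross = 19·21.5 − 15·11 = 243.5000; (r_i+r_j)·cross = 34·243.5000 = 8279.0000
edge 4: (15,21.5)→(3.5,24.5)  cross = 15·24.5 − 3.5·21.5 = 292.2500; (r_i+r_j)·cross = 18.5·292.2500 = 5406.6250
Σcross = 393.5000 → A = |Σcross|/2 = 196.7500 mm²
Σ(r_i+r_j)·cross = 14307.5000 → first moment M = |Σ|/6 = 2384.5833
R_c = M/A = 2384.5833/196.7500 = 12.1199 mm
θ = 31° = 0.541052 rad
V = θ·R_c·A = 0.541052·12.1199·196.7500 = 1290.184 mm³

Volume = 1290.184 mm³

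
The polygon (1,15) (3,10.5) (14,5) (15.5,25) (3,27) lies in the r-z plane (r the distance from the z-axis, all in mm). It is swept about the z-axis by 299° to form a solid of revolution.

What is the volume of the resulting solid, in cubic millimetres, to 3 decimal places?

Profile (r,z), 5 vertices: (1,15) (3,10.5) (14,5) (15.5,25) (3,27)
edge 0: (1,15)→(3,10.5)  cross = 1·10.5 − 3·15 = -34.5000; (r_i+r_j)·cross = 4·-34.5000 = -138.0000
edge 1: (3,10.5)→(14,5)  cross = 3·5 − 14·10.5 = -132.0000; (r_i+r_j)·cross = 17·-132.0000 = -2244.0000
edge 2: (14,5)→(15.5,25)  cross = 14·25 − 15.5·5 = 272.5000; (r_i+r_j)·cross = 29.5·272.5000 = 8038.7500
edge 3: (15.5,25)→(3,27)  cross = 15.5·27 − 3·25 = 343.5000; (r_i+r_j)·cross = 18.5·343.5000 = 6354.7500
edge 4: (3,27)→(1,15)  cross = 3·15 − 1·27 = 18.0000; (r_i+r_j)·cross = 4·18.0000 = 72.0000
Σcross = 467.5000 → A = |Σcross|/2 = 233.7500 mm²
Σ(r_i+r_j)·cross = 12083.5000 → first moment M = |Σ|/6 = 2013.9167
R_c = M/A = 2013.9167/233.7500 = 8.6157 mm
θ = 299° = 5.218534 rad
V = θ·R_c·A = 5.218534·8.6157·233.7500 = 10509.694 mm³

Volume = 10509.694 mm³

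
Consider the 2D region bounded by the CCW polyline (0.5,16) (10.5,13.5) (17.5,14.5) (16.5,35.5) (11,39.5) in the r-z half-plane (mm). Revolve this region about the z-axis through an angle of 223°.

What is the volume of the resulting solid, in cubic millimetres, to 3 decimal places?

Volume = 11574.734 mm³

Profile (r,z), 5 vertices: (0.5,16) (10.5,13.5) (17.5,14.5) (16.5,35.5) (11,39.5)
edge 0: (0.5,16)→(10.5,13.5)  cross = 0.5·13.5 − 10.5·16 = -161.2500; (r_i+r_j)·cross = 11·-161.2500 = -1773.7500
edge 1: (10.5,13.5)→(17.5,14.5)  cross = 10.5·14.5 − 17.5·13.5 = -84.0000; (r_i+r_j)·cross = 28·-84.0000 = -2352.0000
edge 2: (17.5,14.5)→(16.5,35.5)  cross = 17.5·35.5 − 16.5·14.5 = 382.0000; (r_i+r_j)·cross = 34·382.0000 = 12988.0000
edge 3: (16.5,35.5)→(11,39.5)  cross = 16.5·39.5 − 11·35.5 = 261.2500; (r_i+r_j)·cross = 27.5·261.2500 = 7184.3750
edge 4: (11,39.5)→(0.5,16)  cross = 11·16 − 0.5·39.5 = 156.2500; (r_i+r_j)·cross = 11.5·156.2500 = 1796.8750
Σcross = 554.2500 → A = |Σcross|/2 = 277.1250 mm²
Σ(r_i+r_j)·cross = 17843.5000 → first moment M = |Σ|/6 = 2973.9167
R_c = M/A = 2973.9167/277.1250 = 10.7313 mm
θ = 223° = 3.892084 rad
V = θ·R_c·A = 3.892084·10.7313·277.1250 = 11574.734 mm³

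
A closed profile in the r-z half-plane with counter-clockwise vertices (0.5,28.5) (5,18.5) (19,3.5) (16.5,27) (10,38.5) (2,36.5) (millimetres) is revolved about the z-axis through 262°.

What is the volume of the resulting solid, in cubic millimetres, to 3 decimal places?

Profile (r,z), 6 vertices: (0.5,28.5) (5,18.5) (19,3.5) (16.5,27) (10,38.5) (2,36.5)
edge 0: (0.5,28.5)→(5,18.5)  cross = 0.5·18.5 − 5·28.5 = -133.2500; (r_i+r_j)·cross = 5.5·-133.2500 = -732.8750
edge 1: (5,18.5)→(19,3.5)  cross = 5·3.5 − 19·18.5 = -334.0000; (r_i+r_j)·cross = 24·-334.0000 = -8016.0000
edge 2: (19,3.5)→(16.5,27)  cross = 19·27 − 16.5·3.5 = 455.2500; (r_i+r_j)·cross = 35.5·455.2500 = 16161.3750
edge 3: (16.5,27)→(10,38.5)  cross = 16.5·38.5 − 10·27 = 365.2500; (r_i+r_j)·cross = 26.5·365.2500 = 9679.1250
edge 4: (10,38.5)→(2,36.5)  cross = 10·36.5 − 2·38.5 = 288.0000; (r_i+r_j)·cross = 12·288.0000 = 3456.0000
edge 5: (2,36.5)→(0.5,28.5)  cross = 2·28.5 − 0.5·36.5 = 38.7500; (r_i+r_j)·cross = 2.5·38.7500 = 96.8750
Σcross = 680.0000 → A = |Σcross|/2 = 340.0000 mm²
Σ(r_i+r_j)·cross = 20644.5000 → first moment M = |Σ|/6 = 3440.7500
R_c = M/A = 3440.7500/340.0000 = 10.1199 mm
θ = 262° = 4.572763 rad
V = θ·R_c·A = 4.572763·10.1199·340.0000 = 15733.733 mm³

Volume = 15733.733 mm³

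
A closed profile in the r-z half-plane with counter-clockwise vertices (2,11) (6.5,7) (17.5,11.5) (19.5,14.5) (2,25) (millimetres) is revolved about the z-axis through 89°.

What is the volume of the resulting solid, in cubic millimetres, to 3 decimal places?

Profile (r,z), 5 vertices: (2,11) (6.5,7) (17.5,11.5) (19.5,14.5) (2,25)
edge 0: (2,11)→(6.5,7)  cross = 2·7 − 6.5·11 = -57.5000; (r_i+r_j)·cross = 8.5·-57.5000 = -488.7500
edge 1: (6.5,7)→(17.5,11.5)  cross = 6.5·11.5 − 17.5·7 = -47.7500; (r_i+r_j)·cross = 24·-47.7500 = -1146.0000
edge 2: (17.5,11.5)→(19.5,14.5)  cross = 17.5·14.5 − 19.5·11.5 = 29.5000; (r_i+r_j)·cross = 37·29.5000 = 1091.5000
edge 3: (19.5,14.5)→(2,25)  cross = 19.5·25 − 2·14.5 = 458.5000; (r_i+r_j)·cross = 21.5·458.5000 = 9857.7500
edge 4: (2,25)→(2,11)  cross = 2·11 − 2·25 = -28.0000; (r_i+r_j)·cross = 4·-28.0000 = -112.0000
Σcross = 354.7500 → A = |Σcross|/2 = 177.3750 mm²
Σ(r_i+r_j)·cross = 9202.5000 → first moment M = |Σ|/6 = 1533.7500
R_c = M/A = 1533.7500/177.3750 = 8.6469 mm
θ = 89° = 1.553343 rad
V = θ·R_c·A = 1.553343·8.6469·177.3750 = 2382.440 mm³

Volume = 2382.440 mm³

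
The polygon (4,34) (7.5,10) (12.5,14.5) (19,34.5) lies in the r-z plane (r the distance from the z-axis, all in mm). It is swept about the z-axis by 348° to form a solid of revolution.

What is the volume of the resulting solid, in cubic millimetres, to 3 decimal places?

Profile (r,z), 4 vertices: (4,34) (7.5,10) (12.5,14.5) (19,34.5)
edge 0: (4,34)→(7.5,10)  cross = 4·10 − 7.5·34 = -215.0000; (r_i+r_j)·cross = 11.5·-215.0000 = -2472.5000
edge 1: (7.5,10)→(12.5,14.5)  cross = 7.5·14.5 − 12.5·10 = -16.2500; (r_i+r_j)·cross = 20·-16.2500 = -325.0000
edge 2: (12.5,14.5)→(19,34.5)  cross = 12.5·34.5 − 19·14.5 = 155.7500; (r_i+r_j)·cross = 31.5·155.7500 = 4906.1250
edge 3: (19,34.5)→(4,34)  cross = 19·34 − 4·34.5 = 508.0000; (r_i+r_j)·cross = 23·508.0000 = 11684.0000
Σcross = 432.5000 → A = |Σcross|/2 = 216.2500 mm²
Σ(r_i+r_j)·cross = 13792.6250 → first moment M = |Σ|/6 = 2298.7708
R_c = M/A = 2298.7708/216.2500 = 10.6302 mm
θ = 348° = 6.073746 rad
V = θ·R_c·A = 6.073746·10.6302·216.2500 = 13962.150 mm³

Volume = 13962.150 mm³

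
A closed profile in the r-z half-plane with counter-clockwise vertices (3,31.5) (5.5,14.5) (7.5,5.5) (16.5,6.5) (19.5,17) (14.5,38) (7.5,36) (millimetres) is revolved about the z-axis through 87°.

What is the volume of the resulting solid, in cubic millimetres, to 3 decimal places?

Profile (r,z), 7 vertices: (3,31.5) (5.5,14.5) (7.5,5.5) (16.5,6.5) (19.5,17) (14.5,38) (7.5,36)
edge 0: (3,31.5)→(5.5,14.5)  cross = 3·14.5 − 5.5·31.5 = -129.7500; (r_i+r_j)·cross = 8.5·-129.7500 = -1102.8750
edge 1: (5.5,14.5)→(7.5,5.5)  cross = 5.5·5.5 − 7.5·14.5 = -78.5000; (r_i+r_j)·cross = 13·-78.5000 = -1020.5000
edge 2: (7.5,5.5)→(16.5,6.5)  cross = 7.5·6.5 − 16.5·5.5 = -42.0000; (r_i+r_j)·cross = 24·-42.0000 = -1008.0000
edge 3: (16.5,6.5)→(19.5,17)  cross = 16.5·17 − 19.5·6.5 = 153.7500; (r_i+r_j)·cross = 36·153.7500 = 5535.0000
edge 4: (19.5,17)→(14.5,38)  cross = 19.5·38 − 14.5·17 = 494.5000; (r_i+r_j)·cross = 34·494.5000 = 16813.0000
edge 5: (14.5,38)→(7.5,36)  cross = 14.5·36 − 7.5·38 = 237.0000; (r_i+r_j)·cross = 22·237.0000 = 5214.0000
edge 6: (7.5,36)→(3,31.5)  cross = 7.5·31.5 − 3·36 = 128.2500; (r_i+r_j)·cross = 10.5·128.2500 = 1346.6250
Σcross = 763.2500 → A = |Σcross|/2 = 381.6250 mm²
Σ(r_i+r_j)·cross = 25777.2500 → first moment M = |Σ|/6 = 4296.2083
R_c = M/A = 4296.2083/381.6250 = 11.2577 mm
θ = 87° = 1.518436 rad
V = θ·R_c·A = 1.518436·11.2577·381.6250 = 6523.519 mm³

Volume = 6523.519 mm³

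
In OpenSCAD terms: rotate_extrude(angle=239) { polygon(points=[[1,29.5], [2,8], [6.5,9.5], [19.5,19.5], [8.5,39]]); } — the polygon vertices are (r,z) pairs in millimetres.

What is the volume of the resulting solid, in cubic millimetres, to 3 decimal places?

Profile (r,z), 5 vertices: (1,29.5) (2,8) (6.5,9.5) (19.5,19.5) (8.5,39)
edge 0: (1,29.5)→(2,8)  cross = 1·8 − 2·29.5 = -51.0000; (r_i+r_j)·cross = 3·-51.0000 = -153.0000
edge 1: (2,8)→(6.5,9.5)  cross = 2·9.5 − 6.5·8 = -33.0000; (r_i+r_j)·cross = 8.5·-33.0000 = -280.5000
edge 2: (6.5,9.5)→(19.5,19.5)  cross = 6.5·19.5 − 19.5·9.5 = -58.5000; (r_i+r_j)·cross = 26·-58.5000 = -1521.0000
edge 3: (19.5,19.5)→(8.5,39)  cross = 19.5·39 − 8.5·19.5 = 594.7500; (r_i+r_j)·cross = 28·594.7500 = 16653.0000
edge 4: (8.5,39)→(1,29.5)  cross = 8.5·29.5 − 1·39 = 211.7500; (r_i+r_j)·cross = 9.5·211.7500 = 2011.6250
Σcross = 664.0000 → A = |Σcross|/2 = 332.0000 mm²
Σ(r_i+r_j)·cross = 16710.1250 → first moment M = |Σ|/6 = 2785.0208
R_c = M/A = 2785.0208/332.0000 = 8.3886 mm
θ = 239° = 4.171337 rad
V = θ·R_c·A = 4.171337·8.3886·332.0000 = 11617.260 mm³

Volume = 11617.260 mm³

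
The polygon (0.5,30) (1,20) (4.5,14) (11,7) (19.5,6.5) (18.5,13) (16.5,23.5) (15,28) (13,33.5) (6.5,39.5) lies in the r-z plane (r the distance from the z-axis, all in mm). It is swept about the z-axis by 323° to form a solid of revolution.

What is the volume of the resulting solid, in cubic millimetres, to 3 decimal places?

Volume = 21388.464 mm³

Profile (r,z), 10 vertices: (0.5,30) (1,20) (4.5,14) (11,7) (19.5,6.5) (18.5,13) (16.5,23.5) (15,28) (13,33.5) (6.5,39.5)
edge 0: (0.5,30)→(1,20)  cross = 0.5·20 − 1·30 = -20.0000; (r_i+r_j)·cross = 1.5·-20.0000 = -30.0000
edge 1: (1,20)→(4.5,14)  cross = 1·14 − 4.5·20 = -76.0000; (r_i+r_j)·cross = 5.5·-76.0000 = -418.0000
edge 2: (4.5,14)→(11,7)  cross = 4.5·7 − 11·14 = -122.5000; (r_i+r_j)·cross = 15.5·-122.5000 = -1898.7500
edge 3: (11,7)→(19.5,6.5)  cross = 11·6.5 − 19.5·7 = -65.0000; (r_i+r_j)·cross = 30.5·-65.0000 = -1982.5000
edge 4: (19.5,6.5)→(18.5,13)  cross = 19.5·13 − 18.5·6.5 = 133.2500; (r_i+r_j)·cross = 38·133.2500 = 5063.5000
edge 5: (18.5,13)→(16.5,23.5)  cross = 18.5·23.5 − 16.5·13 = 220.2500; (r_i+r_j)·cross = 35·220.2500 = 7708.7500
edge 6: (16.5,23.5)→(15,28)  cross = 16.5·28 − 15·23.5 = 109.5000; (r_i+r_j)·cross = 31.5·109.5000 = 3449.2500
edge 7: (15,28)→(13,33.5)  cross = 15·33.5 − 13·28 = 138.5000; (r_i+r_j)·cross = 28·138.5000 = 3878.0000
edge 8: (13,33.5)→(6.5,39.5)  cross = 13·39.5 − 6.5·33.5 = 295.7500; (r_i+r_j)·cross = 19.5·295.7500 = 5767.1250
edge 9: (6.5,39.5)→(0.5,30)  cross = 6.5·30 − 0.5·39.5 = 175.2500; (r_i+r_j)·cross = 7·175.2500 = 1226.7500
Σcross = 789.0000 → A = |Σcross|/2 = 394.5000 mm²
Σ(r_i+r_j)·cross = 22764.1250 → first moment M = |Σ|/6 = 3794.0208
R_c = M/A = 3794.0208/394.5000 = 9.6173 mm
θ = 323° = 5.637413 rad
V = θ·R_c·A = 5.637413·9.6173·394.5000 = 21388.464 mm³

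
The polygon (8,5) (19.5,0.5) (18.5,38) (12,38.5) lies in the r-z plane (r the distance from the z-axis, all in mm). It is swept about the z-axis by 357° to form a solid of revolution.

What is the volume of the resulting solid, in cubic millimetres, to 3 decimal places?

Volume = 29171.556 mm³

Profile (r,z), 4 vertices: (8,5) (19.5,0.5) (18.5,38) (12,38.5)
edge 0: (8,5)→(19.5,0.5)  cross = 8·0.5 − 19.5·5 = -93.5000; (r_i+r_j)·cross = 27.5·-93.5000 = -2571.2500
edge 1: (19.5,0.5)→(18.5,38)  cross = 19.5·38 − 18.5·0.5 = 731.7500; (r_i+r_j)·cross = 38·731.7500 = 27806.5000
edge 2: (18.5,38)→(12,38.5)  cross = 18.5·38.5 − 12·38 = 256.2500; (r_i+r_j)·cross = 30.5·256.2500 = 7815.6250
edge 3: (12,38.5)→(8,5)  cross = 12·5 − 8·38.5 = -248.0000; (r_i+r_j)·cross = 20·-248.0000 = -4960.0000
Σcross = 646.5000 → A = |Σcross|/2 = 323.2500 mm²
Σ(r_i+r_j)·cross = 28090.8750 → first moment M = |Σ|/6 = 4681.8125
R_c = M/A = 4681.8125/323.2500 = 14.4836 mm
θ = 357° = 6.230825 rad
V = θ·R_c·A = 6.230825·14.4836·323.2500 = 29171.556 mm³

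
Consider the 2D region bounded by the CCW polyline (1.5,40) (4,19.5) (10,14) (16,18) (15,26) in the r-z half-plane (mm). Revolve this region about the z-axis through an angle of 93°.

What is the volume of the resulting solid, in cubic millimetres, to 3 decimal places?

Volume = 2698.058 mm³

Profile (r,z), 5 vertices: (1.5,40) (4,19.5) (10,14) (16,18) (15,26)
edge 0: (1.5,40)→(4,19.5)  cross = 1.5·19.5 − 4·40 = -130.7500; (r_i+r_j)·cross = 5.5·-130.7500 = -719.1250
edge 1: (4,19.5)→(10,14)  cross = 4·14 − 10·19.5 = -139.0000; (r_i+r_j)·cross = 14·-139.0000 = -1946.0000
edge 2: (10,14)→(16,18)  cross = 10·18 − 16·14 = -44.0000; (r_i+r_j)·cross = 26·-44.0000 = -1144.0000
edge 3: (16,18)→(15,26)  cross = 16·26 − 15·18 = 146.0000; (r_i+r_j)·cross = 31·146.0000 = 4526.0000
edge 4: (15,26)→(1.5,40)  cross = 15·40 − 1.5·26 = 561.0000; (r_i+r_j)·cross = 16.5·561.0000 = 9256.5000
Σcross = 393.2500 → A = |Σcross|/2 = 196.6250 mm²
Σ(r_i+r_j)·cross = 9973.3750 → first moment M = |Σ|/6 = 1662.2292
R_c = M/A = 1662.2292/196.6250 = 8.4538 mm
θ = 93° = 1.623156 rad
V = θ·R_c·A = 1.623156·8.4538·196.6250 = 2698.058 mm³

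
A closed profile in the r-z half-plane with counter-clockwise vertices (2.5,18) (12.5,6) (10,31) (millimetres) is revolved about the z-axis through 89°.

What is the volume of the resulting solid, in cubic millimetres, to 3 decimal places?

Profile (r,z), 3 vertices: (2.5,18) (12.5,6) (10,31)
edge 0: (2.5,18)→(12.5,6)  cross = 2.5·6 − 12.5·18 = -210.0000; (r_i+r_j)·cross = 15·-210.0000 = -3150.0000
edge 1: (12.5,6)→(10,31)  cross = 12.5·31 − 10·6 = 327.5000; (r_i+r_j)·cross = 22.5·327.5000 = 7368.7500
edge 2: (10,31)→(2.5,18)  cross = 10·18 − 2.5·31 = 102.5000; (r_i+r_j)·cross = 12.5·102.5000 = 1281.2500
Σcross = 220.0000 → A = |Σcross|/2 = 110.0000 mm²
Σ(r_i+r_j)·cross = 5500.0000 → first moment M = |Σ|/6 = 916.6667
R_c = M/A = 916.6667/110.0000 = 8.3333 mm
θ = 89° = 1.553343 rad
V = θ·R_c·A = 1.553343·8.3333·110.0000 = 1423.898 mm³

Volume = 1423.898 mm³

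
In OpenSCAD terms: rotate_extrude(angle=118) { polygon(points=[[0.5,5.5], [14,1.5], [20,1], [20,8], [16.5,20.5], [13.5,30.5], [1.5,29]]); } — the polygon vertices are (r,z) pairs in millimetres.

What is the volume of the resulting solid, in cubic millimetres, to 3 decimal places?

Volume = 8947.148 mm³

Profile (r,z), 7 vertices: (0.5,5.5) (14,1.5) (20,1) (20,8) (16.5,20.5) (13.5,30.5) (1.5,29)
edge 0: (0.5,5.5)→(14,1.5)  cross = 0.5·1.5 − 14·5.5 = -76.2500; (r_i+r_j)·cross = 14.5·-76.2500 = -1105.6250
edge 1: (14,1.5)→(20,1)  cross = 14·1 − 20·1.5 = -16.0000; (r_i+r_j)·cross = 34·-16.0000 = -544.0000
edge 2: (20,1)→(20,8)  cross = 20·8 − 20·1 = 140.0000; (r_i+r_j)·cross = 40·140.0000 = 5600.0000
edge 3: (20,8)→(16.5,20.5)  cross = 20·20.5 − 16.5·8 = 278.0000; (r_i+r_j)·cross = 36.5·278.0000 = 10147.0000
edge 4: (16.5,20.5)→(13.5,30.5)  cross = 16.5·30.5 − 13.5·20.5 = 226.5000; (r_i+r_j)·cross = 30·226.5000 = 6795.0000
edge 5: (13.5,30.5)→(1.5,29)  cross = 13.5·29 − 1.5·30.5 = 345.7500; (r_i+r_j)·cross = 15·345.7500 = 5186.2500
edge 6: (1.5,29)→(0.5,5.5)  cross = 1.5·5.5 − 0.5·29 = -6.2500; (r_i+r_j)·cross = 2·-6.2500 = -12.5000
Σcross = 891.7500 → A = |Σcross|/2 = 445.8750 mm²
Σ(r_i+r_j)·cross = 26066.1250 → first moment M = |Σ|/6 = 4344.3542
R_c = M/A = 4344.3542/445.8750 = 9.7434 mm
θ = 118° = 2.059489 rad
V = θ·R_c·A = 2.059489·9.7434·445.8750 = 8947.148 mm³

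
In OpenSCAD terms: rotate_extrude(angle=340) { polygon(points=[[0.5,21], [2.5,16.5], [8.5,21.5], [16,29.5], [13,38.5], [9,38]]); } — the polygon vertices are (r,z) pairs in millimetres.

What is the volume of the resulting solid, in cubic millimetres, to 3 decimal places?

Volume = 8143.219 mm³

Profile (r,z), 6 vertices: (0.5,21) (2.5,16.5) (8.5,21.5) (16,29.5) (13,38.5) (9,38)
edge 0: (0.5,21)→(2.5,16.5)  cross = 0.5·16.5 − 2.5·21 = -44.2500; (r_i+r_j)·cross = 3·-44.2500 = -132.7500
edge 1: (2.5,16.5)→(8.5,21.5)  cross = 2.5·21.5 − 8.5·16.5 = -86.5000; (r_i+r_j)·cross = 11·-86.5000 = -951.5000
edge 2: (8.5,21.5)→(16,29.5)  cross = 8.5·29.5 − 16·21.5 = -93.2500; (r_i+r_j)·cross = 24.5·-93.2500 = -2284.6250
edge 3: (16,29.5)→(13,38.5)  cross = 16·38.5 − 13·29.5 = 232.5000; (r_i+r_j)·cross = 29·232.5000 = 6742.5000
edge 4: (13,38.5)→(9,38)  cross = 13·38 − 9·38.5 = 147.5000; (r_i+r_j)·cross = 22·147.5000 = 3245.0000
edge 5: (9,38)→(0.5,21)  cross = 9·21 − 0.5·38 = 170.0000; (r_i+r_j)·cross = 9.5·170.0000 = 1615.0000
Σcross = 326.0000 → A = |Σcross|/2 = 163.0000 mm²
Σ(r_i+r_j)·cross = 8233.6250 → first moment M = |Σ|/6 = 1372.2708
R_c = M/A = 1372.2708/163.0000 = 8.4188 mm
θ = 340° = 5.934119 rad
V = θ·R_c·A = 5.934119·8.4188·163.0000 = 8143.219 mm³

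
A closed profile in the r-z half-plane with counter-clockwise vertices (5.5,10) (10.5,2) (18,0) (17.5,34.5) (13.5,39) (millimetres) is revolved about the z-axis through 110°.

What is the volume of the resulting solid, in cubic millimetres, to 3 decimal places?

Volume = 7911.192 mm³

Profile (r,z), 5 vertices: (5.5,10) (10.5,2) (18,0) (17.5,34.5) (13.5,39)
edge 0: (5.5,10)→(10.5,2)  cross = 5.5·2 − 10.5·10 = -94.0000; (r_i+r_j)·cross = 16·-94.0000 = -1504.0000
edge 1: (10.5,2)→(18,0)  cross = 10.5·0 − 18·2 = -36.0000; (r_i+r_j)·cross = 28.5·-36.0000 = -1026.0000
edge 2: (18,0)→(17.5,34.5)  cross = 18·34.5 − 17.5·0 = 621.0000; (r_i+r_j)·cross = 35.5·621.0000 = 22045.5000
edge 3: (17.5,34.5)→(13.5,39)  cross = 17.5·39 − 13.5·34.5 = 216.7500; (r_i+r_j)·cross = 31·216.7500 = 6719.2500
edge 4: (13.5,39)→(5.5,10)  cross = 13.5·10 − 5.5·39 = -79.5000; (r_i+r_j)·cross = 19·-79.5000 = -1510.5000
Σcross = 628.2500 → A = |Σcross|/2 = 314.1250 mm²
Σ(r_i+r_j)·cross = 24724.2500 → first moment M = |Σ|/6 = 4120.7083
R_c = M/A = 4120.7083/314.1250 = 13.1181 mm
θ = 110° = 1.919862 rad
V = θ·R_c·A = 1.919862·13.1181·314.1250 = 7911.192 mm³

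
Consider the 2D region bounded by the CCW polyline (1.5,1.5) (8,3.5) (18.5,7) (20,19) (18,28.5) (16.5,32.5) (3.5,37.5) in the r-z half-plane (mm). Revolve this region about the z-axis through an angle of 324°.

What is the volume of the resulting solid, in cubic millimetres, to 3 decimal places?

Profile (r,z), 7 vertices: (1.5,1.5) (8,3.5) (18.5,7) (20,19) (18,28.5) (16.5,32.5) (3.5,37.5)
edge 0: (1.5,1.5)→(8,3.5)  cross = 1.5·3.5 − 8·1.5 = -6.7500; (r_i+r_j)·cross = 9.5·-6.7500 = -64.1250
edge 1: (8,3.5)→(18.5,7)  cross = 8·7 − 18.5·3.5 = -8.7500; (r_i+r_j)·cross = 26.5·-8.7500 = -231.8750
edge 2: (18.5,7)→(20,19)  cross = 18.5·19 − 20·7 = 211.5000; (r_i+r_j)·cross = 38.5·211.5000 = 8142.7500
edge 3: (20,19)→(18,28.5)  cross = 20·28.5 − 18·19 = 228.0000; (r_i+r_j)·cross = 38·228.0000 = 8664.0000
edge 4: (18,28.5)→(16.5,32.5)  cross = 18·32.5 − 16.5·28.5 = 114.7500; (r_i+r_j)·cross = 34.5·114.7500 = 3958.8750
edge 5: (16.5,32.5)→(3.5,37.5)  cross = 16.5·37.5 − 3.5·32.5 = 505.0000; (r_i+r_j)·cross = 20·505.0000 = 10100.0000
edge 6: (3.5,37.5)→(1.5,1.5)  cross = 3.5·1.5 − 1.5·37.5 = -51.0000; (r_i+r_j)·cross = 5·-51.0000 = -255.0000
Σcross = 992.7500 → A = |Σcross|/2 = 496.3750 mm²
Σ(r_i+r_j)·cross = 30314.6250 → first moment M = |Σ|/6 = 5052.4375
R_c = M/A = 5052.4375/496.3750 = 10.1787 mm
θ = 324° = 5.654867 rad
V = θ·R_c·A = 5.654867·10.1787·496.3750 = 28570.861 mm³

Volume = 28570.861 mm³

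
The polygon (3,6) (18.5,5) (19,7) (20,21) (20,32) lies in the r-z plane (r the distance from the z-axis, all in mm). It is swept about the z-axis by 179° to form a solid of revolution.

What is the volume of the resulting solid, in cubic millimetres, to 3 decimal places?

Profile (r,z), 5 vertices: (3,6) (18.5,5) (19,7) (20,21) (20,32)
edge 0: (3,6)→(18.5,5)  cross = 3·5 − 18.5·6 = -96.0000; (r_i+r_j)·cross = 21.5·-96.0000 = -2064.0000
edge 1: (18.5,5)→(19,7)  cross = 18.5·7 − 19·5 = 34.5000; (r_i+r_j)·cross = 37.5·34.5000 = 1293.7500
edge 2: (19,7)→(20,21)  cross = 19·21 − 20·7 = 259.0000; (r_i+r_j)·cross = 39·259.0000 = 10101.0000
edge 3: (20,21)→(20,32)  cross = 20·32 − 20·21 = 220.0000; (r_i+r_j)·cross = 40·220.0000 = 8800.0000
edge 4: (20,32)→(3,6)  cross = 20·6 − 3·32 = 24.0000; (r_i+r_j)·cross = 23·24.0000 = 552.0000
Σcross = 441.5000 → A = |Σcross|/2 = 220.7500 mm²
Σ(r_i+r_j)·cross = 18682.7500 → first moment M = |Σ|/6 = 3113.7917
R_c = M/A = 3113.7917/220.7500 = 14.1055 mm
θ = 179° = 3.124139 rad
V = θ·R_c·A = 3.124139·14.1055·220.7500 = 9727.919 mm³

Volume = 9727.919 mm³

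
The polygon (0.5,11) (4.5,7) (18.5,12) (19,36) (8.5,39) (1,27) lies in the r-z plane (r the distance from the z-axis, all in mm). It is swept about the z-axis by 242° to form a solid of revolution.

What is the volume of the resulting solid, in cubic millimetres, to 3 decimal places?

Volume = 19870.382 mm³

Profile (r,z), 6 vertices: (0.5,11) (4.5,7) (18.5,12) (19,36) (8.5,39) (1,27)
edge 0: (0.5,11)→(4.5,7)  cross = 0.5·7 − 4.5·11 = -46.0000; (r_i+r_j)·cross = 5·-46.0000 = -230.0000
edge 1: (4.5,7)→(18.5,12)  cross = 4.5·12 − 18.5·7 = -75.5000; (r_i+r_j)·cross = 23·-75.5000 = -1736.5000
edge 2: (18.5,12)→(19,36)  cross = 18.5·36 − 19·12 = 438.0000; (r_i+r_j)·cross = 37.5·438.0000 = 16425.0000
edge 3: (19,36)→(8.5,39)  cross = 19·39 − 8.5·36 = 435.0000; (r_i+r_j)·cross = 27.5·435.0000 = 11962.5000
edge 4: (8.5,39)→(1,27)  cross = 8.5·27 − 1·39 = 190.5000; (r_i+r_j)·cross = 9.5·190.5000 = 1809.7500
edge 5: (1,27)→(0.5,11)  cross = 1·11 − 0.5·27 = -2.5000; (r_i+r_j)·cross = 1.5·-2.5000 = -3.7500
Σcross = 939.5000 → A = |Σcross|/2 = 469.7500 mm²
Σ(r_i+r_j)·cross = 28227.0000 → first moment M = |Σ|/6 = 4704.5000
R_c = M/A = 4704.5000/469.7500 = 10.0149 mm
θ = 242° = 4.223697 rad
V = θ·R_c·A = 4.223697·10.0149·469.7500 = 19870.382 mm³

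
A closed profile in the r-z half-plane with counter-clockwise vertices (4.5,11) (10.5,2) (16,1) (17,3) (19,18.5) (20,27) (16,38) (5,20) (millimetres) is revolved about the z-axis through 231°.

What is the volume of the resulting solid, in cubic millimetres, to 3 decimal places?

Profile (r,z), 8 vertices: (4.5,11) (10.5,2) (16,1) (17,3) (19,18.5) (20,27) (16,38) (5,20)
edge 0: (4.5,11)→(10.5,2)  cross = 4.5·2 − 10.5·11 = -106.5000; (r_i+r_j)·cross = 15·-106.5000 = -1597.5000
edge 1: (10.5,2)→(16,1)  cross = 10.5·1 − 16·2 = -21.5000; (r_i+r_j)·cross = 26.5·-21.5000 = -569.7500
edge 2: (16,1)→(17,3)  cross = 16·3 − 17·1 = 31.0000; (r_i+r_j)·cross = 33·31.0000 = 1023.0000
edge 3: (17,3)→(19,18.5)  cross = 17·18.5 − 19·3 = 257.5000; (r_i+r_j)·cross = 36·257.5000 = 9270.0000
edge 4: (19,18.5)→(20,27)  cross = 19·27 − 20·18.5 = 143.0000; (r_i+r_j)·cross = 39·143.0000 = 5577.0000
edge 5: (20,27)→(16,38)  cross = 20·38 − 16·27 = 328.0000; (r_i+r_j)·cross = 36·328.0000 = 11808.0000
edge 6: (16,38)→(5,20)  cross = 16·20 − 5·38 = 130.0000; (r_i+r_j)·cross = 21·130.0000 = 2730.0000
edge 7: (5,20)→(4.5,11)  cross = 5·11 − 4.5·20 = -35.0000; (r_i+r_j)·cross = 9.5·-35.0000 = -332.5000
Σcross = 726.5000 → A = |Σcross|/2 = 363.2500 mm²
Σ(r_i+r_j)·cross = 27908.2500 → first moment M = |Σ|/6 = 4651.3750
R_c = M/A = 4651.3750/363.2500 = 12.8049 mm
θ = 231° = 4.031711 rad
V = θ·R_c·A = 4.031711·12.8049·363.2500 = 18752.998 mm³

Volume = 18752.998 mm³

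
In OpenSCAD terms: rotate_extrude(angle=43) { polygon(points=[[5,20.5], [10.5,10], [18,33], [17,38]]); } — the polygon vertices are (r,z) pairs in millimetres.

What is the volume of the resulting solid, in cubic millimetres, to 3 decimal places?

Profile (r,z), 4 vertices: (5,20.5) (10.5,10) (18,33) (17,38)
edge 0: (5,20.5)→(10.5,10)  cross = 5·10 − 10.5·20.5 = -165.2500; (r_i+r_j)·cross = 15.5·-165.2500 = -2561.3750
edge 1: (10.5,10)→(18,33)  cross = 10.5·33 − 18·10 = 166.5000; (r_i+r_j)·cross = 28.5·166.5000 = 4745.2500
edge 2: (18,33)→(17,38)  cross = 18·38 − 17·33 = 123.0000; (r_i+r_j)·cross = 35·123.0000 = 4305.0000
edge 3: (17,38)→(5,20.5)  cross = 17·20.5 − 5·38 = 158.5000; (r_i+r_j)·cross = 22·158.5000 = 3487.0000
Σcross = 282.7500 → A = |Σcross|/2 = 141.3750 mm²
Σ(r_i+r_j)·cross = 9975.8750 → first moment M = |Σ|/6 = 1662.6458
R_c = M/A = 1662.6458/141.3750 = 11.7605 mm
θ = 43° = 0.750492 rad
V = θ·R_c·A = 0.750492·11.7605·141.3750 = 1247.802 mm³

Volume = 1247.802 mm³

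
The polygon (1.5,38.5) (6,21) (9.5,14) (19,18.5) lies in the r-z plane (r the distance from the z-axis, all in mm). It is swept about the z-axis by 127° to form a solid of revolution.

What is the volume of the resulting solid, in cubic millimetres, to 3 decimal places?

Profile (r,z), 4 vertices: (1.5,38.5) (6,21) (9.5,14) (19,18.5)
edge 0: (1.5,38.5)→(6,21)  cross = 1.5·21 − 6·38.5 = -199.5000; (r_i+r_j)·cross = 7.5·-199.5000 = -1496.2500
edge 1: (6,21)→(9.5,14)  cross = 6·14 − 9.5·21 = -115.5000; (r_i+r_j)·cross = 15.5·-115.5000 = -1790.2500
edge 2: (9.5,14)→(19,18.5)  cross = 9.5·18.5 − 19·14 = -90.2500; (r_i+r_j)·cross = 28.5·-90.2500 = -2572.1250
edge 3: (19,18.5)→(1.5,38.5)  cross = 19·38.5 − 1.5·18.5 = 703.7500; (r_i+r_j)·cross = 20.5·703.7500 = 14426.8750
Σcross = 298.5000 → A = |Σcross|/2 = 149.2500 mm²
Σ(r_i+r_j)·cross = 8568.2500 → first moment M = |Σ|/6 = 1428.0417
R_c = M/A = 1428.0417/149.2500 = 9.5681 mm
θ = 127° = 2.216568 rad
V = θ·R_c·A = 2.216568·9.5681·149.2500 = 3165.352 mm³

Volume = 3165.352 mm³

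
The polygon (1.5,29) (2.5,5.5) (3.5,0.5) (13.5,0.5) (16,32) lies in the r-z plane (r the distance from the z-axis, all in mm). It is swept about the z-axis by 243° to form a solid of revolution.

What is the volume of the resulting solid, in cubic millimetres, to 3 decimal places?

Profile (r,z), 5 vertices: (1.5,29) (2.5,5.5) (3.5,0.5) (13.5,0.5) (16,32)
edge 0: (1.5,29)→(2.5,5.5)  cross = 1.5·5.5 − 2.5·29 = -64.2500; (r_i+r_j)·cross = 4·-64.2500 = -257.0000
edge 1: (2.5,5.5)→(3.5,0.5)  cross = 2.5·0.5 − 3.5·5.5 = -18.0000; (r_i+r_j)·cross = 6·-18.0000 = -108.0000
edge 2: (3.5,0.5)→(13.5,0.5)  cross = 3.5·0.5 − 13.5·0.5 = -5.0000; (r_i+r_j)·cross = 17·-5.0000 = -85.0000
edge 3: (13.5,0.5)→(16,32)  cross = 13.5·32 − 16·0.5 = 424.0000; (r_i+r_j)·cross = 29.5·424.0000 = 12508.0000
edge 4: (16,32)→(1.5,29)  cross = 16·29 − 1.5·32 = 416.0000; (r_i+r_j)·cross = 17.5·416.0000 = 7280.0000
Σcross = 752.7500 → A = |Σcross|/2 = 376.3750 mm²
Σ(r_i+r_j)·cross = 19338.0000 → first moment M = |Σ|/6 = 3223.0000
R_c = M/A = 3223.0000/376.3750 = 8.5633 mm
θ = 243° = 4.241150 rad
V = θ·R_c·A = 4.241150·8.5633·376.3750 = 13669.227 mm³

Volume = 13669.227 mm³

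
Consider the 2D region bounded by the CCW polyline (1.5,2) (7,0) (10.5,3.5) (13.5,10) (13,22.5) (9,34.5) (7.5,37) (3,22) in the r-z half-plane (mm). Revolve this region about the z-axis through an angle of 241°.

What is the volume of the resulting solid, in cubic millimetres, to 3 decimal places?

Volume = 9381.851 mm³

Profile (r,z), 8 vertices: (1.5,2) (7,0) (10.5,3.5) (13.5,10) (13,22.5) (9,34.5) (7.5,37) (3,22)
edge 0: (1.5,2)→(7,0)  cross = 1.5·0 − 7·2 = -14.0000; (r_i+r_j)·cross = 8.5·-14.0000 = -119.0000
edge 1: (7,0)→(10.5,3.5)  cross = 7·3.5 − 10.5·0 = 24.5000; (r_i+r_j)·cross = 17.5·24.5000 = 428.7500
edge 2: (10.5,3.5)→(13.5,10)  cross = 10.5·10 − 13.5·3.5 = 57.7500; (r_i+r_j)·cross = 24·57.7500 = 1386.0000
edge 3: (13.5,10)→(13,22.5)  cross = 13.5·22.5 − 13·10 = 173.7500; (r_i+r_j)·cross = 26.5·173.7500 = 4604.3750
edge 4: (13,22.5)→(9,34.5)  cross = 13·34.5 − 9·22.5 = 246.0000; (r_i+r_j)·cross = 22·246.0000 = 5412.0000
edge 5: (9,34.5)→(7.5,37)  cross = 9·37 − 7.5·34.5 = 74.2500; (r_i+r_j)·cross = 16.5·74.2500 = 1225.1250
edge 6: (7.5,37)→(3,22)  cross = 7.5·22 − 3·37 = 54.0000; (r_i+r_j)·cross = 10.5·54.0000 = 567.0000
edge 7: (3,22)→(1.5,2)  cross = 3·2 − 1.5·22 = -27.0000; (r_i+r_j)·cross = 4.5·-27.0000 = -121.5000
Σcross = 589.2500 → A = |Σcross|/2 = 294.6250 mm²
Σ(r_i+r_j)·cross = 13382.7500 → first moment M = |Σ|/6 = 2230.4583
R_c = M/A = 2230.4583/294.6250 = 7.5705 mm
θ = 241° = 4.206243 rad
V = θ·R_c·A = 4.206243·7.5705·294.6250 = 9381.851 mm³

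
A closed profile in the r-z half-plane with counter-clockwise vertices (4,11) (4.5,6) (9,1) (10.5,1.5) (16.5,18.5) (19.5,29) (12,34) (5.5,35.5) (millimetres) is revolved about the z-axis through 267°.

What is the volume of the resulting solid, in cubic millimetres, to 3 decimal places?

Volume = 16558.443 mm³

Profile (r,z), 8 vertices: (4,11) (4.5,6) (9,1) (10.5,1.5) (16.5,18.5) (19.5,29) (12,34) (5.5,35.5)
edge 0: (4,11)→(4.5,6)  cross = 4·6 − 4.5·11 = -25.5000; (r_i+r_j)·cross = 8.5·-25.5000 = -216.7500
edge 1: (4.5,6)→(9,1)  cross = 4.5·1 − 9·6 = -49.5000; (r_i+r_j)·cross = 13.5·-49.5000 = -668.2500
edge 2: (9,1)→(10.5,1.5)  cross = 9·1.5 − 10.5·1 = 3.0000; (r_i+r_j)·cross = 19.5·3.0000 = 58.5000
edge 3: (10.5,1.5)→(16.5,18.5)  cross = 10.5·18.5 − 16.5·1.5 = 169.5000; (r_i+r_j)·cross = 27·169.5000 = 4576.5000
edge 4: (16.5,18.5)→(19.5,29)  cross = 16.5·29 − 19.5·18.5 = 117.7500; (r_i+r_j)·cross = 36·117.7500 = 4239.0000
edge 5: (19.5,29)→(12,34)  cross = 19.5·34 − 12·29 = 315.0000; (r_i+r_j)·cross = 31.5·315.0000 = 9922.5000
edge 6: (12,34)→(5.5,35.5)  cross = 12·35.5 − 5.5·34 = 239.0000; (r_i+r_j)·cross = 17.5·239.0000 = 4182.5000
edge 7: (5.5,35.5)→(4,11)  cross = 5.5·11 − 4·35.5 = -81.5000; (r_i+r_j)·cross = 9.5·-81.5000 = -774.2500
Σcross = 687.7500 → A = |Σcross|/2 = 343.8750 mm²
Σ(r_i+r_j)·cross = 21319.7500 → first moment M = |Σ|/6 = 3553.2917
R_c = M/A = 3553.2917/343.8750 = 10.3331 mm
θ = 267° = 4.660029 rad
V = θ·R_c·A = 4.660029·10.3331·343.8750 = 16558.443 mm³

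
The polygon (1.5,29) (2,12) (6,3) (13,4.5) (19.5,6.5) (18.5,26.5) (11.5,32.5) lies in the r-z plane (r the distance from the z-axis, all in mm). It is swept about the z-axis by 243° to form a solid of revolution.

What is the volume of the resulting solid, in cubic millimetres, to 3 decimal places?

Profile (r,z), 7 vertices: (1.5,29) (2,12) (6,3) (13,4.5) (19.5,6.5) (18.5,26.5) (11.5,32.5)
edge 0: (1.5,29)→(2,12)  cross = 1.5·12 − 2·29 = -40.0000; (r_i+r_j)·cross = 3.5·-40.0000 = -140.0000
edge 1: (2,12)→(6,3)  cross = 2·3 − 6·12 = -66.0000; (r_i+r_j)·cross = 8·-66.0000 = -528.0000
edge 2: (6,3)→(13,4.5)  cross = 6·4.5 − 13·3 = -12.0000; (r_i+r_j)·cross = 19·-12.0000 = -228.0000
edge 3: (13,4.5)→(19.5,6.5)  cross = 13·6.5 − 19.5·4.5 = -3.2500; (r_i+r_j)·cross = 32.5·-3.2500 = -105.6250
edge 4: (19.5,6.5)→(18.5,26.5)  cross = 19.5·26.5 − 18.5·6.5 = 396.5000; (r_i+r_j)·cross = 38·396.5000 = 15067.0000
edge 5: (18.5,26.5)→(11.5,32.5)  cross = 18.5·32.5 − 11.5·26.5 = 296.5000; (r_i+r_j)·cross = 30·296.5000 = 8895.0000
edge 6: (11.5,32.5)→(1.5,29)  cross = 11.5·29 − 1.5·32.5 = 284.7500; (r_i+r_j)·cross = 13·284.7500 = 3701.7500
Σcross = 856.5000 → A = |Σcross|/2 = 428.2500 mm²
Σ(r_i+r_j)·cross = 26662.1250 → first moment M = |Σ|/6 = 4443.6875
R_c = M/A = 4443.6875/428.2500 = 10.3764 mm
θ = 243° = 4.241150 rad
V = θ·R_c·A = 4.241150·10.3764·428.2500 = 18846.346 mm³

Volume = 18846.346 mm³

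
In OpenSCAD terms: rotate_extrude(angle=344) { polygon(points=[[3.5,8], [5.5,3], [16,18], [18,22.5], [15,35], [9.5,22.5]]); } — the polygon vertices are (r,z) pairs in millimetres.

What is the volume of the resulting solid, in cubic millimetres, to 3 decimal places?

Volume = 11765.957 mm³

Profile (r,z), 6 vertices: (3.5,8) (5.5,3) (16,18) (18,22.5) (15,35) (9.5,22.5)
edge 0: (3.5,8)→(5.5,3)  cross = 3.5·3 − 5.5·8 = -33.5000; (r_i+r_j)·cross = 9·-33.5000 = -301.5000
edge 1: (5.5,3)→(16,18)  cross = 5.5·18 − 16·3 = 51.0000; (r_i+r_j)·cross = 21.5·51.0000 = 1096.5000
edge 2: (16,18)→(18,22.5)  cross = 16·22.5 − 18·18 = 36.0000; (r_i+r_j)·cross = 34·36.0000 = 1224.0000
edge 3: (18,22.5)→(15,35)  cross = 18·35 − 15·22.5 = 292.5000; (r_i+r_j)·cross = 33·292.5000 = 9652.5000
edge 4: (15,35)→(9.5,22.5)  cross = 15·22.5 − 9.5·35 = 5.0000; (r_i+r_j)·cross = 24.5·5.0000 = 122.5000
edge 5: (9.5,22.5)→(3.5,8)  cross = 9.5·8 − 3.5·22.5 = -2.7500; (r_i+r_j)·cross = 13·-2.7500 = -35.7500
Σcross = 348.2500 → A = |Σcross|/2 = 174.1250 mm²
Σ(r_i+r_j)·cross = 11758.2500 → first moment M = |Σ|/6 = 1959.7083
R_c = M/A = 1959.7083/174.1250 = 11.2546 mm
θ = 344° = 6.003933 rad
V = θ·R_c·A = 6.003933·11.2546·174.1250 = 11765.957 mm³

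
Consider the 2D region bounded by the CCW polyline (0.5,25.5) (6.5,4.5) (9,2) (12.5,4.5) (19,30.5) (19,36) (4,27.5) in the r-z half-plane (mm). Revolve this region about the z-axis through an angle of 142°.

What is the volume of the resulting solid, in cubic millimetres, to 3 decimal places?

Profile (r,z), 7 vertices: (0.5,25.5) (6.5,4.5) (9,2) (12.5,4.5) (19,30.5) (19,36) (4,27.5)
edge 0: (0.5,25.5)→(6.5,4.5)  cross = 0.5·4.5 − 6.5·25.5 = -163.5000; (r_i+r_j)·cross = 7·-163.5000 = -1144.5000
edge 1: (6.5,4.5)→(9,2)  cross = 6.5·2 − 9·4.5 = -27.5000; (r_i+r_j)·cross = 15.5·-27.5000 = -426.2500
edge 2: (9,2)→(12.5,4.5)  cross = 9·4.5 − 12.5·2 = 15.5000; (r_i+r_j)·cross = 21.5·15.5000 = 333.2500
edge 3: (12.5,4.5)→(19,30.5)  cross = 12.5·30.5 − 19·4.5 = 295.7500; (r_i+r_j)·cross = 31.5·295.7500 = 9316.1250
edge 4: (19,30.5)→(19,36)  cross = 19·36 − 19·30.5 = 104.5000; (r_i+r_j)·cross = 38·104.5000 = 3971.0000
edge 5: (19,36)→(4,27.5)  cross = 19·27.5 − 4·36 = 378.5000; (r_i+r_j)·cross = 23·378.5000 = 8705.5000
edge 6: (4,27.5)→(0.5,25.5)  cross = 4·25.5 − 0.5·27.5 = 88.2500; (r_i+r_j)·cross = 4.5·88.2500 = 397.1250
Σcross = 691.5000 → A = |Σcross|/2 = 345.7500 mm²
Σ(r_i+r_j)·cross = 21152.2500 → first moment M = |Σ|/6 = 3525.3750
R_c = M/A = 3525.3750/345.7500 = 10.1963 mm
θ = 142° = 2.478368 rad
V = θ·R_c·A = 2.478368·10.1963·345.7500 = 8737.175 mm³

Volume = 8737.175 mm³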